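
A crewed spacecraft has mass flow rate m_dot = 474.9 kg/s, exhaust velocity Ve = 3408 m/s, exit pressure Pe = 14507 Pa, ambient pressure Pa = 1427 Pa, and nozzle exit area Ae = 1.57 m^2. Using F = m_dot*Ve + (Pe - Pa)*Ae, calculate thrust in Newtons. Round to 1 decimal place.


Step 1: Momentum thrust = m_dot * Ve = 474.9 * 3408 = 1618459.2 N
Step 2: Pressure thrust = (Pe - Pa) * Ae = (14507 - 1427) * 1.57 = 20535.60 N
Step 3: Total thrust F = 1618459.2 + 20535.60 = 1638994.8 N

1638994.8


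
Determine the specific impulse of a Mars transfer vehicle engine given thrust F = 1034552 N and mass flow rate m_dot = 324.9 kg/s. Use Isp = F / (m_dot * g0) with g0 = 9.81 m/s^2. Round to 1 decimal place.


Step 1: m_dot * g0 = 324.9 * 9.81 = 3187.27
Step 2: Isp = 1034552 / 3187.27 = 324.6 s

324.6


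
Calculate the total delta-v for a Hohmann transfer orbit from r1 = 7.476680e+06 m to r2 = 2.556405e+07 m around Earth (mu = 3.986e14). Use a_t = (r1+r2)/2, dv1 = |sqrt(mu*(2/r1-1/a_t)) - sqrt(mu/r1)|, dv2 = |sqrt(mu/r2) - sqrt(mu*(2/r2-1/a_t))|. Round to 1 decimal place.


Step 1: Transfer semi-major axis a_t = (7.476680e+06 + 2.556405e+07) / 2 = 1.652036e+07 m
Step 2: v1 (circular at r1) = sqrt(mu/r1) = 7301.54 m/s
Step 3: v_t1 = sqrt(mu*(2/r1 - 1/a_t)) = 9082.79 m/s
Step 4: dv1 = |9082.79 - 7301.54| = 1781.25 m/s
Step 5: v2 (circular at r2) = 3948.7 m/s, v_t2 = 2656.43 m/s
Step 6: dv2 = |3948.7 - 2656.43| = 1292.27 m/s
Step 7: Total delta-v = 1781.25 + 1292.27 = 3073.5 m/s

3073.5


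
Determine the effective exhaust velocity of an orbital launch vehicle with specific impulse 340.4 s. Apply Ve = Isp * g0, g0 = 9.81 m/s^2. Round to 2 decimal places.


Step 1: Ve = Isp * g0 = 340.4 * 9.81
Step 2: Ve = 3339.32 m/s

3339.32


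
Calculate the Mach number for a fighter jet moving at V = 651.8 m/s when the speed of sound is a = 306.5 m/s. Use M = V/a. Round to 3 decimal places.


Step 1: M = V / a = 651.8 / 306.5
Step 2: M = 2.127

2.127


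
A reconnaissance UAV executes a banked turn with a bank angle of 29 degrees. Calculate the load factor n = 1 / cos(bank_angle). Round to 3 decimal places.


Step 1: Convert 29 degrees to radians = 0.506145
Step 2: cos(29 deg) = 0.87462
Step 3: n = 1 / 0.87462 = 1.143

1.143


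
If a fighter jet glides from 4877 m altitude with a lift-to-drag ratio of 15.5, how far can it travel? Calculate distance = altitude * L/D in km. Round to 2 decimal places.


Step 1: Glide distance = altitude * L/D = 4877 * 15.5 = 75593.5 m
Step 2: Convert to km: 75593.5 / 1000 = 75.59 km

75.59


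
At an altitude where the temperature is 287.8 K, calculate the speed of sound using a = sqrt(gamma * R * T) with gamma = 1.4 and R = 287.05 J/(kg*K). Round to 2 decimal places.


Step 1: gamma * R * T = 1.4 * 287.05 * 287.8 = 115658.186
Step 2: a = sqrt(115658.186) = 340.09 m/s

340.09


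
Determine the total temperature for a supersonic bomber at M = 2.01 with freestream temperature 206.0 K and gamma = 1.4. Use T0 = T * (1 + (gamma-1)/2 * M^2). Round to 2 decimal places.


Step 1: (gamma-1)/2 = 0.2
Step 2: M^2 = 4.0401
Step 3: 1 + 0.2 * 4.0401 = 1.80802
Step 4: T0 = 206.0 * 1.80802 = 372.45 K

372.45


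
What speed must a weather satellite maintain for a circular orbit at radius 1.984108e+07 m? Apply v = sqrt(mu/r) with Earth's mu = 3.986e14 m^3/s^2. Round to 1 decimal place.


Step 1: mu / r = 3.986e14 / 1.984108e+07 = 20089632.2176
Step 2: v = sqrt(20089632.2176) = 4482.1 m/s

4482.1


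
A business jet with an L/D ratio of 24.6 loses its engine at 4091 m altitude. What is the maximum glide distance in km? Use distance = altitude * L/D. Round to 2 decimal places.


Step 1: Glide distance = altitude * L/D = 4091 * 24.6 = 100638.6 m
Step 2: Convert to km: 100638.6 / 1000 = 100.64 km

100.64


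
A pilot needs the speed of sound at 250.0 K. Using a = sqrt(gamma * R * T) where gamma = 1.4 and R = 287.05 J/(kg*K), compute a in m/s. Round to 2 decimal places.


Step 1: gamma * R * T = 1.4 * 287.05 * 250.0 = 100467.5
Step 2: a = sqrt(100467.5) = 316.97 m/s

316.97


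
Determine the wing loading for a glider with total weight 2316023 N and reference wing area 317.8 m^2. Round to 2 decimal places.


Step 1: Wing loading = W / S = 2316023 / 317.8
Step 2: Wing loading = 7287.67 N/m^2

7287.67


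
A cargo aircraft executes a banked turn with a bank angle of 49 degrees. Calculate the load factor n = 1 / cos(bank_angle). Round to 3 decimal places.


Step 1: Convert 49 degrees to radians = 0.855211
Step 2: cos(49 deg) = 0.656059
Step 3: n = 1 / 0.656059 = 1.524

1.524


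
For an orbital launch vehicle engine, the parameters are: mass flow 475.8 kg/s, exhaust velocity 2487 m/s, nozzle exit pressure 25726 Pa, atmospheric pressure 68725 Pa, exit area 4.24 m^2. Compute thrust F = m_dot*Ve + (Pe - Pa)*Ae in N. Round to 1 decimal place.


Step 1: Momentum thrust = m_dot * Ve = 475.8 * 2487 = 1183314.6 N
Step 2: Pressure thrust = (Pe - Pa) * Ae = (25726 - 68725) * 4.24 = -182315.76 N
Step 3: Total thrust F = 1183314.6 + -182315.76 = 1000998.8 N

1000998.8


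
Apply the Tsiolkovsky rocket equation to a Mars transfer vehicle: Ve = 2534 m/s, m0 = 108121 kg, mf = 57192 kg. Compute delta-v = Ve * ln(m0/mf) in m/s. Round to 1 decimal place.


Step 1: Mass ratio m0/mf = 108121 / 57192 = 1.890492
Step 2: ln(1.890492) = 0.636837
Step 3: delta-v = 2534 * 0.636837 = 1613.7 m/s

1613.7


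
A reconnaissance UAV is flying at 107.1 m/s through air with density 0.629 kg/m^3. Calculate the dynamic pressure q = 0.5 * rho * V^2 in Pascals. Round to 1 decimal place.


Step 1: V^2 = 107.1^2 = 11470.41
Step 2: q = 0.5 * 0.629 * 11470.41
Step 3: q = 3607.4 Pa

3607.4


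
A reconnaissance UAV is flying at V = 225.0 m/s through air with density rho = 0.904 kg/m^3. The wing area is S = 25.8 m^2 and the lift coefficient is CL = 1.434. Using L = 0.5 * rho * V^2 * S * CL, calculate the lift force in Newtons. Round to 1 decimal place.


Step 1: Calculate dynamic pressure q = 0.5 * 0.904 * 225.0^2 = 0.5 * 0.904 * 50625.0 = 22882.5 Pa
Step 2: Multiply by wing area and lift coefficient: L = 22882.5 * 25.8 * 1.434
Step 3: L = 590368.5 * 1.434 = 846588.4 N

846588.4


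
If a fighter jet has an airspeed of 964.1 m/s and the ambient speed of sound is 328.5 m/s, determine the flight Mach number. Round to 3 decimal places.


Step 1: M = V / a = 964.1 / 328.5
Step 2: M = 2.935

2.935


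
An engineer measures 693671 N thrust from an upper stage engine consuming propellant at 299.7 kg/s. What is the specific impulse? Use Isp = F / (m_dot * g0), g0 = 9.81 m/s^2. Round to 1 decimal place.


Step 1: m_dot * g0 = 299.7 * 9.81 = 2940.06
Step 2: Isp = 693671 / 2940.06 = 235.9 s

235.9


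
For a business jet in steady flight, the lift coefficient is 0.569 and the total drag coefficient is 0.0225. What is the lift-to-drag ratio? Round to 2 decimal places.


Step 1: L/D = CL / CD = 0.569 / 0.0225
Step 2: L/D = 25.29

25.29


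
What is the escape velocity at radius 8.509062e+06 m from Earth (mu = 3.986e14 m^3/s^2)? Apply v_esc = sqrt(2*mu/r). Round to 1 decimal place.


Step 1: 2*mu/r = 2 * 3.986e14 / 8.509062e+06 = 93688352.4882
Step 2: v_esc = sqrt(93688352.4882) = 9679.3 m/s

9679.3


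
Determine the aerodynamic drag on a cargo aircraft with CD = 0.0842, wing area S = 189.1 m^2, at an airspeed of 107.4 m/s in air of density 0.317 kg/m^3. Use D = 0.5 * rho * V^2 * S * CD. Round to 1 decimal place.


Step 1: Dynamic pressure q = 0.5 * 0.317 * 107.4^2 = 1828.2595 Pa
Step 2: Drag D = q * S * CD = 1828.2595 * 189.1 * 0.0842
Step 3: D = 29109.9 N

29109.9


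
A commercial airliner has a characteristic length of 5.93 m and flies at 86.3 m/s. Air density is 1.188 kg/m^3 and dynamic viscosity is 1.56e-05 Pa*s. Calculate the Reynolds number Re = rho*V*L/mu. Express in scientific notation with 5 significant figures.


Step 1: Numerator = rho * V * L = 1.188 * 86.3 * 5.93 = 607.969692
Step 2: Re = 607.969692 / 1.56e-05
Step 3: Re = 3.8972e+07

3.8972e+07


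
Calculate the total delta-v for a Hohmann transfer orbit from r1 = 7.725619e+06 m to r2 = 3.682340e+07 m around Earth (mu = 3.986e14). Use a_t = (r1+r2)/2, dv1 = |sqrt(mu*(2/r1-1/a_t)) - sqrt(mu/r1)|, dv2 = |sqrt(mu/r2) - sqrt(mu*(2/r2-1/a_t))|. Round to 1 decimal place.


Step 1: Transfer semi-major axis a_t = (7.725619e+06 + 3.682340e+07) / 2 = 2.227451e+07 m
Step 2: v1 (circular at r1) = sqrt(mu/r1) = 7182.94 m/s
Step 3: v_t1 = sqrt(mu*(2/r1 - 1/a_t)) = 9235.49 m/s
Step 4: dv1 = |9235.49 - 7182.94| = 2052.55 m/s
Step 5: v2 (circular at r2) = 3290.08 m/s, v_t2 = 1937.62 m/s
Step 6: dv2 = |3290.08 - 1937.62| = 1352.46 m/s
Step 7: Total delta-v = 2052.55 + 1352.46 = 3405.0 m/s

3405.0


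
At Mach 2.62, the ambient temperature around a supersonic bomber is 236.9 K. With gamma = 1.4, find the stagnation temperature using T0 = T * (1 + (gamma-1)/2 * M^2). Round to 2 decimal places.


Step 1: (gamma-1)/2 = 0.2
Step 2: M^2 = 6.8644
Step 3: 1 + 0.2 * 6.8644 = 2.37288
Step 4: T0 = 236.9 * 2.37288 = 562.14 K

562.14


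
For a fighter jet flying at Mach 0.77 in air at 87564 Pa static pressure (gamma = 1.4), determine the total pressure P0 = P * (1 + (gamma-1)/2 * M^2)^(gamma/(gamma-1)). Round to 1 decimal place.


Step 1: (gamma-1)/2 * M^2 = 0.2 * 0.5929 = 0.11858
Step 2: 1 + 0.11858 = 1.11858
Step 3: Exponent gamma/(gamma-1) = 3.5
Step 4: P0 = 87564 * 1.11858^3.5 = 129616.5 Pa

129616.5


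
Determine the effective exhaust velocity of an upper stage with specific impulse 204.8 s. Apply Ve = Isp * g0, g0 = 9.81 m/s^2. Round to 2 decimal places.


Step 1: Ve = Isp * g0 = 204.8 * 9.81
Step 2: Ve = 2009.09 m/s

2009.09


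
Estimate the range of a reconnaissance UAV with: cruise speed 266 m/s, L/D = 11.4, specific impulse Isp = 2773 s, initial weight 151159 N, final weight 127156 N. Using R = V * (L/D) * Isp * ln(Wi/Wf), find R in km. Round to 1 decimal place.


Step 1: Coefficient = V * (L/D) * Isp = 266 * 11.4 * 2773 = 8408845.2 m
Step 2: Wi/Wf = 151159 / 127156 = 1.188768
Step 3: ln(1.188768) = 0.172918
Step 4: R = 8408845.2 * 0.172918 = 1454037.2 m = 1454.0 km

1454.0


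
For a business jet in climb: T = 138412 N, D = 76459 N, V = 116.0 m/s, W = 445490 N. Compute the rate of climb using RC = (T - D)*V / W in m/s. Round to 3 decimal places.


Step 1: Excess thrust = T - D = 138412 - 76459 = 61953 N
Step 2: Excess power = 61953 * 116.0 = 7186548.0 W
Step 3: RC = 7186548.0 / 445490 = 16.132 m/s

16.132


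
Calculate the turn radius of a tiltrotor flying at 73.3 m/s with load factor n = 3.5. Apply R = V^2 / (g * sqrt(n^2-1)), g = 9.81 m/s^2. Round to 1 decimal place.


Step 1: V^2 = 73.3^2 = 5372.89
Step 2: n^2 - 1 = 3.5^2 - 1 = 11.25
Step 3: sqrt(11.25) = 3.354102
Step 4: R = 5372.89 / (9.81 * 3.354102) = 163.3 m

163.3


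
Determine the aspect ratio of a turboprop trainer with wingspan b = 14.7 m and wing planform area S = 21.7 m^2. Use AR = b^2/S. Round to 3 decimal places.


Step 1: b^2 = 14.7^2 = 216.09
Step 2: AR = 216.09 / 21.7 = 9.958

9.958


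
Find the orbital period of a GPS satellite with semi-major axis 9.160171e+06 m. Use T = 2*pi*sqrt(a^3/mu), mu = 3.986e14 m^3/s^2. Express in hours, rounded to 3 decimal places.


Step 1: a^3 / mu = 7.686183e+20 / 3.986e14 = 1.928295e+06
Step 2: sqrt(1.928295e+06) = 1388.6306 s
Step 3: T = 2*pi * 1388.6306 = 8725.02 s
Step 4: T in hours = 8725.02 / 3600 = 2.424 hours

2.424


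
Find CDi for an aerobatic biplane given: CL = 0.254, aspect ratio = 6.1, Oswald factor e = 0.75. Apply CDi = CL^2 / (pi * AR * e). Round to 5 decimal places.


Step 1: CL^2 = 0.254^2 = 0.064516
Step 2: pi * AR * e = 3.14159 * 6.1 * 0.75 = 14.372786
Step 3: CDi = 0.064516 / 14.372786 = 0.00449

0.00449


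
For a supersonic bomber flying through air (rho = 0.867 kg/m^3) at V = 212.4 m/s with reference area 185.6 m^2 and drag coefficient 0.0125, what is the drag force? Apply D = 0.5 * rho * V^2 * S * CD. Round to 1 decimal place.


Step 1: Dynamic pressure q = 0.5 * 0.867 * 212.4^2 = 19556.815 Pa
Step 2: Drag D = q * S * CD = 19556.815 * 185.6 * 0.0125
Step 3: D = 45371.8 N

45371.8


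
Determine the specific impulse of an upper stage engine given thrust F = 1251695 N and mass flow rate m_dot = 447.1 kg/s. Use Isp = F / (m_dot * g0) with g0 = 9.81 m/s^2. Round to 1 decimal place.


Step 1: m_dot * g0 = 447.1 * 9.81 = 4386.05
Step 2: Isp = 1251695 / 4386.05 = 285.4 s

285.4


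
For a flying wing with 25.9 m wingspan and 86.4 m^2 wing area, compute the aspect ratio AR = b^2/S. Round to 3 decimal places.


Step 1: b^2 = 25.9^2 = 670.81
Step 2: AR = 670.81 / 86.4 = 7.764

7.764


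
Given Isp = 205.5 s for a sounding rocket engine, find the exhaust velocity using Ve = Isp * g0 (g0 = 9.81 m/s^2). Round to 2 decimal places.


Step 1: Ve = Isp * g0 = 205.5 * 9.81
Step 2: Ve = 2015.96 m/s

2015.96


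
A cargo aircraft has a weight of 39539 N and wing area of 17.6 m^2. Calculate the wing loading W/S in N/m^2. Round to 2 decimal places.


Step 1: Wing loading = W / S = 39539 / 17.6
Step 2: Wing loading = 2246.53 N/m^2

2246.53


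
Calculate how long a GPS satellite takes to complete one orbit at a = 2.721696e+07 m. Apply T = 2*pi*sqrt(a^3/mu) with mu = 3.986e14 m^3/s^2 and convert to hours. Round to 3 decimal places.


Step 1: a^3 / mu = 2.016131e+22 / 3.986e14 = 5.058032e+07
Step 2: sqrt(5.058032e+07) = 7111.9841 s
Step 3: T = 2*pi * 7111.9841 = 44685.91 s
Step 4: T in hours = 44685.91 / 3600 = 12.413 hours

12.413


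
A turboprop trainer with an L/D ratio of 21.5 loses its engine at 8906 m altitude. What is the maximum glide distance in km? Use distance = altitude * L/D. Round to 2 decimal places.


Step 1: Glide distance = altitude * L/D = 8906 * 21.5 = 191479.0 m
Step 2: Convert to km: 191479.0 / 1000 = 191.48 km

191.48


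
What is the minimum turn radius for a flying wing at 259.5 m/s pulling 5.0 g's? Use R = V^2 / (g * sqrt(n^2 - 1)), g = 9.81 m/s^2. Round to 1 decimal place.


Step 1: V^2 = 259.5^2 = 67340.25
Step 2: n^2 - 1 = 5.0^2 - 1 = 24.0
Step 3: sqrt(24.0) = 4.898979
Step 4: R = 67340.25 / (9.81 * 4.898979) = 1401.2 m

1401.2


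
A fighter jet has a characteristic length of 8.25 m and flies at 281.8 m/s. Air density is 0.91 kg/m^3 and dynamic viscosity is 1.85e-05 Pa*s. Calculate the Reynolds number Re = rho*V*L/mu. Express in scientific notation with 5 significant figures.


Step 1: Numerator = rho * V * L = 0.91 * 281.8 * 8.25 = 2115.6135
Step 2: Re = 2115.6135 / 1.85e-05
Step 3: Re = 1.1436e+08

1.1436e+08


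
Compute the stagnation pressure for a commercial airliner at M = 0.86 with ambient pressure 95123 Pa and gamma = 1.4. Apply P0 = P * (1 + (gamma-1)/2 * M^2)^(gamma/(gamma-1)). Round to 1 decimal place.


Step 1: (gamma-1)/2 * M^2 = 0.2 * 0.7396 = 0.14792
Step 2: 1 + 0.14792 = 1.14792
Step 3: Exponent gamma/(gamma-1) = 3.5
Step 4: P0 = 95123 * 1.14792^3.5 = 154161.6 Pa

154161.6


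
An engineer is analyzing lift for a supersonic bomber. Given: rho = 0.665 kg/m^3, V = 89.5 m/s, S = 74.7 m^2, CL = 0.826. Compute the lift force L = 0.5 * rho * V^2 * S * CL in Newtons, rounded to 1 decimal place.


Step 1: Calculate dynamic pressure q = 0.5 * 0.665 * 89.5^2 = 0.5 * 0.665 * 8010.25 = 2663.4081 Pa
Step 2: Multiply by wing area and lift coefficient: L = 2663.4081 * 74.7 * 0.826
Step 3: L = 198956.5869 * 0.826 = 164338.1 N

164338.1


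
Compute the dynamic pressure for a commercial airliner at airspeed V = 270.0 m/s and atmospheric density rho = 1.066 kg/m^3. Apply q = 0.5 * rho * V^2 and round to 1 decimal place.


Step 1: V^2 = 270.0^2 = 72900.0
Step 2: q = 0.5 * 1.066 * 72900.0
Step 3: q = 38855.7 Pa

38855.7


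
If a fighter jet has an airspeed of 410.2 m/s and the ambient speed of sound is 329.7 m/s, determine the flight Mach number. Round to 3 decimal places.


Step 1: M = V / a = 410.2 / 329.7
Step 2: M = 1.244

1.244


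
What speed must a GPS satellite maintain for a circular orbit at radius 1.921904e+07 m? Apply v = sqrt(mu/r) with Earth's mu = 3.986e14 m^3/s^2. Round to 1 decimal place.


Step 1: mu / r = 3.986e14 / 1.921904e+07 = 20739849.6491
Step 2: v = sqrt(20739849.6491) = 4554.1 m/s

4554.1


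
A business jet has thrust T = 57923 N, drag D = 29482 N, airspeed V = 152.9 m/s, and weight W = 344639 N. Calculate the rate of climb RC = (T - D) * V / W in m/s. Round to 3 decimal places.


Step 1: Excess thrust = T - D = 57923 - 29482 = 28441 N
Step 2: Excess power = 28441 * 152.9 = 4348628.9 W
Step 3: RC = 4348628.9 / 344639 = 12.618 m/s

12.618


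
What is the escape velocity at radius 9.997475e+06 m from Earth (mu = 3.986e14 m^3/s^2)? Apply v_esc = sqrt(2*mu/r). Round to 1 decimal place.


Step 1: 2*mu/r = 2 * 3.986e14 / 9.997475e+06 = 79740134.3839
Step 2: v_esc = sqrt(79740134.3839) = 8929.7 m/s

8929.7


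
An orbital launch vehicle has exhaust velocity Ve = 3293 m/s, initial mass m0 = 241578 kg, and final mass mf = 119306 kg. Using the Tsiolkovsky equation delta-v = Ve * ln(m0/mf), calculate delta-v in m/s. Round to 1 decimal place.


Step 1: Mass ratio m0/mf = 241578 / 119306 = 2.02486
Step 2: ln(2.02486) = 0.705501
Step 3: delta-v = 3293 * 0.705501 = 2323.2 m/s

2323.2


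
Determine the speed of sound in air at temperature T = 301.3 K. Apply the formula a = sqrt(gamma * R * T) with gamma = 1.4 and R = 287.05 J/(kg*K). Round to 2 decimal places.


Step 1: gamma * R * T = 1.4 * 287.05 * 301.3 = 121083.431
Step 2: a = sqrt(121083.431) = 347.97 m/s

347.97


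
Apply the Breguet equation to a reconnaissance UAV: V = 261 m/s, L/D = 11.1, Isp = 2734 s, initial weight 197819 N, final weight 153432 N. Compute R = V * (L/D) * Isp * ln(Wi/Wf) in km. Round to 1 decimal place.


Step 1: Coefficient = V * (L/D) * Isp = 261 * 11.1 * 2734 = 7920671.4 m
Step 2: Wi/Wf = 197819 / 153432 = 1.289294
Step 3: ln(1.289294) = 0.254095
Step 4: R = 7920671.4 * 0.254095 = 2012603.0 m = 2012.6 km

2012.6


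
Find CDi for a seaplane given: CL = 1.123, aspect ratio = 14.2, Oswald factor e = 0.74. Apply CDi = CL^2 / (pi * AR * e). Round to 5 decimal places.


Step 1: CL^2 = 1.123^2 = 1.261129
Step 2: pi * AR * e = 3.14159 * 14.2 * 0.74 = 33.011856
Step 3: CDi = 1.261129 / 33.011856 = 0.03820

0.03820


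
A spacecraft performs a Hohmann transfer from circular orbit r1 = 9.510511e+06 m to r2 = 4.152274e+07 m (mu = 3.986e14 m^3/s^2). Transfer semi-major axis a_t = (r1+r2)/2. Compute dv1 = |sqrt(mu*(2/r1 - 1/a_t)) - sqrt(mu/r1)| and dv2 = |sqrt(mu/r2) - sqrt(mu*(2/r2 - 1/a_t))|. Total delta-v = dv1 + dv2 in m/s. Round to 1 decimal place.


Step 1: Transfer semi-major axis a_t = (9.510511e+06 + 4.152274e+07) / 2 = 2.551663e+07 m
Step 2: v1 (circular at r1) = sqrt(mu/r1) = 6473.91 m/s
Step 3: v_t1 = sqrt(mu*(2/r1 - 1/a_t)) = 8258.44 m/s
Step 4: dv1 = |8258.44 - 6473.91| = 1784.53 m/s
Step 5: v2 (circular at r2) = 3098.32 m/s, v_t2 = 1891.54 m/s
Step 6: dv2 = |3098.32 - 1891.54| = 1206.77 m/s
Step 7: Total delta-v = 1784.53 + 1206.77 = 2991.3 m/s

2991.3


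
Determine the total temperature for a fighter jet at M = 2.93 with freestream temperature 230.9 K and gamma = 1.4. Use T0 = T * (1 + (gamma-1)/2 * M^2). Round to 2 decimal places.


Step 1: (gamma-1)/2 = 0.2
Step 2: M^2 = 8.5849
Step 3: 1 + 0.2 * 8.5849 = 2.71698
Step 4: T0 = 230.9 * 2.71698 = 627.35 K

627.35


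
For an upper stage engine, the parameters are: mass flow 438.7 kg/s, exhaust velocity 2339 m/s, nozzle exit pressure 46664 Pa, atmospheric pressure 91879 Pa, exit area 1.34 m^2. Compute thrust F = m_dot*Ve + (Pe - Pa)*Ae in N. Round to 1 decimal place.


Step 1: Momentum thrust = m_dot * Ve = 438.7 * 2339 = 1026119.3 N
Step 2: Pressure thrust = (Pe - Pa) * Ae = (46664 - 91879) * 1.34 = -60588.10 N
Step 3: Total thrust F = 1026119.3 + -60588.10 = 965531.2 N

965531.2


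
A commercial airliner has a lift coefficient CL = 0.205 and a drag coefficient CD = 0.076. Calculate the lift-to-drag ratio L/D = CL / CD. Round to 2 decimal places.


Step 1: L/D = CL / CD = 0.205 / 0.076
Step 2: L/D = 2.70

2.70


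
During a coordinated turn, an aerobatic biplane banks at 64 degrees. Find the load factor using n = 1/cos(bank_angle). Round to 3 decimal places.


Step 1: Convert 64 degrees to radians = 1.117011
Step 2: cos(64 deg) = 0.438371
Step 3: n = 1 / 0.438371 = 2.281

2.281


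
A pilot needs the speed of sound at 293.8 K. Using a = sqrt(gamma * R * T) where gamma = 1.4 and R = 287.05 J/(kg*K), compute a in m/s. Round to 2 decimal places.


Step 1: gamma * R * T = 1.4 * 287.05 * 293.8 = 118069.406
Step 2: a = sqrt(118069.406) = 343.61 m/s

343.61


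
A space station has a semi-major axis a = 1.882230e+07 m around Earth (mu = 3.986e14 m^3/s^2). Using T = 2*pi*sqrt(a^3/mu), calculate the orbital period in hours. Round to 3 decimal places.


Step 1: a^3 / mu = 6.668345e+21 / 3.986e14 = 1.672942e+07
Step 2: sqrt(1.672942e+07) = 4090.1609 s
Step 3: T = 2*pi * 4090.1609 = 25699.24 s
Step 4: T in hours = 25699.24 / 3600 = 7.139 hours

7.139


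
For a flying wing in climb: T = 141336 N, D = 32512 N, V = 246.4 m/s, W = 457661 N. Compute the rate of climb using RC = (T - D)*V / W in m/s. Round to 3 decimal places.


Step 1: Excess thrust = T - D = 141336 - 32512 = 108824 N
Step 2: Excess power = 108824 * 246.4 = 26814233.6 W
Step 3: RC = 26814233.6 / 457661 = 58.590 m/s

58.590


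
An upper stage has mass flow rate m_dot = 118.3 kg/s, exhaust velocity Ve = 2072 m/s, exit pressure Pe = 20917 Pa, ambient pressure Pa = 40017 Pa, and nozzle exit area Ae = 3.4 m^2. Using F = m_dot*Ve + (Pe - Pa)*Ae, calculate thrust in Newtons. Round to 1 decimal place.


Step 1: Momentum thrust = m_dot * Ve = 118.3 * 2072 = 245117.6 N
Step 2: Pressure thrust = (Pe - Pa) * Ae = (20917 - 40017) * 3.4 = -64940.0 N
Step 3: Total thrust F = 245117.6 + -64940.0 = 180177.6 N

180177.6


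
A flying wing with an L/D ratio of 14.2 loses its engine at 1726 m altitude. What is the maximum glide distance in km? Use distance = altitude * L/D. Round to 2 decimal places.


Step 1: Glide distance = altitude * L/D = 1726 * 14.2 = 24509.2 m
Step 2: Convert to km: 24509.2 / 1000 = 24.51 km

24.51


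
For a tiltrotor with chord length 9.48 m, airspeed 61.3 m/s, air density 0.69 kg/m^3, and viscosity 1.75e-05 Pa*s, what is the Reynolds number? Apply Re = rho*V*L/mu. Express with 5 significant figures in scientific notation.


Step 1: Numerator = rho * V * L = 0.69 * 61.3 * 9.48 = 400.97556
Step 2: Re = 400.97556 / 1.75e-05
Step 3: Re = 2.2913e+07

2.2913e+07


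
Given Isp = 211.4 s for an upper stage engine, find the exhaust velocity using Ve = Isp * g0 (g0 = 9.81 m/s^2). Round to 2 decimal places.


Step 1: Ve = Isp * g0 = 211.4 * 9.81
Step 2: Ve = 2073.83 m/s

2073.83


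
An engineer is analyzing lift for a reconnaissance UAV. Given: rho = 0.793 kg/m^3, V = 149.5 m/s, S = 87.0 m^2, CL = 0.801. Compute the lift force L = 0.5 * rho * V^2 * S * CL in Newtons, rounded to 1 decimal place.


Step 1: Calculate dynamic pressure q = 0.5 * 0.793 * 149.5^2 = 0.5 * 0.793 * 22350.25 = 8861.8741 Pa
Step 2: Multiply by wing area and lift coefficient: L = 8861.8741 * 87.0 * 0.801
Step 3: L = 770983.0489 * 0.801 = 617557.4 N

617557.4


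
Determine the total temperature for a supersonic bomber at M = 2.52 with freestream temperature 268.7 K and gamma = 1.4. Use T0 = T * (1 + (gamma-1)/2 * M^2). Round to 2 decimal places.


Step 1: (gamma-1)/2 = 0.2
Step 2: M^2 = 6.3504
Step 3: 1 + 0.2 * 6.3504 = 2.27008
Step 4: T0 = 268.7 * 2.27008 = 609.97 K

609.97


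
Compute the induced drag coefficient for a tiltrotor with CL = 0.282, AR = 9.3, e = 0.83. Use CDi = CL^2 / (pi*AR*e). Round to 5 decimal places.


Step 1: CL^2 = 0.282^2 = 0.079524
Step 2: pi * AR * e = 3.14159 * 9.3 * 0.83 = 24.249954
Step 3: CDi = 0.079524 / 24.249954 = 0.00328

0.00328


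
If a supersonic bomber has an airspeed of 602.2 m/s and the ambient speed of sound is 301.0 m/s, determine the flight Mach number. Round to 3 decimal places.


Step 1: M = V / a = 602.2 / 301.0
Step 2: M = 2.001

2.001


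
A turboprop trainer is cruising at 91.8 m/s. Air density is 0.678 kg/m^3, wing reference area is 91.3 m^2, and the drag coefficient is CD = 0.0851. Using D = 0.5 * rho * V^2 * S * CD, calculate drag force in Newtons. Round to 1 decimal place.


Step 1: Dynamic pressure q = 0.5 * 0.678 * 91.8^2 = 2856.8344 Pa
Step 2: Drag D = q * S * CD = 2856.8344 * 91.3 * 0.0851
Step 3: D = 22196.5 N

22196.5


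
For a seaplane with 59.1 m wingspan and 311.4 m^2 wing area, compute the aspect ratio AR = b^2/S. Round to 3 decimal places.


Step 1: b^2 = 59.1^2 = 3492.81
Step 2: AR = 3492.81 / 311.4 = 11.216

11.216


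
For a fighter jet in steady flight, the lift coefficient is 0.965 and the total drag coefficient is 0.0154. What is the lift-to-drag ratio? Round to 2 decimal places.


Step 1: L/D = CL / CD = 0.965 / 0.0154
Step 2: L/D = 62.66

62.66


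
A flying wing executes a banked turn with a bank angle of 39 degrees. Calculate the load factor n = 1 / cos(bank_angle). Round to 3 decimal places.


Step 1: Convert 39 degrees to radians = 0.680678
Step 2: cos(39 deg) = 0.777146
Step 3: n = 1 / 0.777146 = 1.287

1.287


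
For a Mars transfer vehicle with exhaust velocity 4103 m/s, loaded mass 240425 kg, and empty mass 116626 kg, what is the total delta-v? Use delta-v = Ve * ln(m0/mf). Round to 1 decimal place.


Step 1: Mass ratio m0/mf = 240425 / 116626 = 2.061504
Step 2: ln(2.061504) = 0.723436
Step 3: delta-v = 4103 * 0.723436 = 2968.3 m/s

2968.3


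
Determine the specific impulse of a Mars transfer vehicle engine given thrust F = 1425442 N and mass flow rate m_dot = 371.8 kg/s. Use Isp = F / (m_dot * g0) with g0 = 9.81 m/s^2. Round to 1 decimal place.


Step 1: m_dot * g0 = 371.8 * 9.81 = 3647.36
Step 2: Isp = 1425442 / 3647.36 = 390.8 s

390.8


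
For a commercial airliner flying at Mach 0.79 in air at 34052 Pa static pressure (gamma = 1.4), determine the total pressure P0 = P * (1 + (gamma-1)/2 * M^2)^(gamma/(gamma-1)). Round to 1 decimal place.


Step 1: (gamma-1)/2 * M^2 = 0.2 * 0.6241 = 0.12482
Step 2: 1 + 0.12482 = 1.12482
Step 3: Exponent gamma/(gamma-1) = 3.5
Step 4: P0 = 34052 * 1.12482^3.5 = 51396.5 Pa

51396.5


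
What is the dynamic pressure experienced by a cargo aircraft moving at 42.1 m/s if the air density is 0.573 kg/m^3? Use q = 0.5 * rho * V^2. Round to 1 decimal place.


Step 1: V^2 = 42.1^2 = 1772.41
Step 2: q = 0.5 * 0.573 * 1772.41
Step 3: q = 507.8 Pa

507.8


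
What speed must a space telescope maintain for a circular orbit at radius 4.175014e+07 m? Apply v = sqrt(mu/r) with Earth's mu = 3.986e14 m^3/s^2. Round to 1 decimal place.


Step 1: mu / r = 3.986e14 / 4.175014e+07 = 9547273.3744
Step 2: v = sqrt(9547273.3744) = 3089.9 m/s

3089.9


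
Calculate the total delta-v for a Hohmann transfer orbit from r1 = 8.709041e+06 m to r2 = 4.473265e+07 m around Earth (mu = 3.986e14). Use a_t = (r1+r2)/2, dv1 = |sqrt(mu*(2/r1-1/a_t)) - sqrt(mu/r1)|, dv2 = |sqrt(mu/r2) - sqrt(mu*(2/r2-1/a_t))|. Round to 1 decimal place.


Step 1: Transfer semi-major axis a_t = (8.709041e+06 + 4.473265e+07) / 2 = 2.672085e+07 m
Step 2: v1 (circular at r1) = sqrt(mu/r1) = 6765.24 m/s
Step 3: v_t1 = sqrt(mu*(2/r1 - 1/a_t)) = 8753.28 m/s
Step 4: dv1 = |8753.28 - 6765.24| = 1988.03 m/s
Step 5: v2 (circular at r2) = 2985.08 m/s, v_t2 = 1704.18 m/s
Step 6: dv2 = |2985.08 - 1704.18| = 1280.9 m/s
Step 7: Total delta-v = 1988.03 + 1280.9 = 3268.9 m/s

3268.9


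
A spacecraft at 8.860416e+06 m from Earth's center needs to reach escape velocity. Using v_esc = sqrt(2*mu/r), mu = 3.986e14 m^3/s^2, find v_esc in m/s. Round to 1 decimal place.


Step 1: 2*mu/r = 2 * 3.986e14 / 8.860416e+06 = 89973202.1612
Step 2: v_esc = sqrt(89973202.1612) = 9485.4 m/s

9485.4


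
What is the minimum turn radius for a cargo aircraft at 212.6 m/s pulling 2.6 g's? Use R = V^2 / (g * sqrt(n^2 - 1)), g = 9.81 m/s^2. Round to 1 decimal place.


Step 1: V^2 = 212.6^2 = 45198.76
Step 2: n^2 - 1 = 2.6^2 - 1 = 5.76
Step 3: sqrt(5.76) = 2.4
Step 4: R = 45198.76 / (9.81 * 2.4) = 1919.8 m

1919.8


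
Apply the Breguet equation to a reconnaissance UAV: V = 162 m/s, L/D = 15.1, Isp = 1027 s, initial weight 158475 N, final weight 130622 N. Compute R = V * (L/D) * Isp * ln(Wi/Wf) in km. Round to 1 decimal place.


Step 1: Coefficient = V * (L/D) * Isp = 162 * 15.1 * 1027 = 2512247.4 m
Step 2: Wi/Wf = 158475 / 130622 = 1.213234
Step 3: ln(1.213234) = 0.193289
Step 4: R = 2512247.4 * 0.193289 = 485590.3 m = 485.6 km

485.6


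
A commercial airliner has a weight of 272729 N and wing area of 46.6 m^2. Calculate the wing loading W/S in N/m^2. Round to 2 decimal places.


Step 1: Wing loading = W / S = 272729 / 46.6
Step 2: Wing loading = 5852.55 N/m^2

5852.55


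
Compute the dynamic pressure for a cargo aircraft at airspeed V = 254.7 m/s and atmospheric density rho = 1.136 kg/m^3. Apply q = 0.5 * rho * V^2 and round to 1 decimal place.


Step 1: V^2 = 254.7^2 = 64872.09
Step 2: q = 0.5 * 1.136 * 64872.09
Step 3: q = 36847.3 Pa

36847.3


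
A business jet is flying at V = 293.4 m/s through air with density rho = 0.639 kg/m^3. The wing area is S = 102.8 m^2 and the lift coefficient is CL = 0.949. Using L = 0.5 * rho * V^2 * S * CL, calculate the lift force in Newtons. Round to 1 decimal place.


Step 1: Calculate dynamic pressure q = 0.5 * 0.639 * 293.4^2 = 0.5 * 0.639 * 86083.56 = 27503.6974 Pa
Step 2: Multiply by wing area and lift coefficient: L = 27503.6974 * 102.8 * 0.949
Step 3: L = 2827380.0948 * 0.949 = 2683183.7 N

2683183.7


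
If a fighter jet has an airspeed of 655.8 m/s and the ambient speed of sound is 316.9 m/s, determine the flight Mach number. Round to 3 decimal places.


Step 1: M = V / a = 655.8 / 316.9
Step 2: M = 2.069

2.069


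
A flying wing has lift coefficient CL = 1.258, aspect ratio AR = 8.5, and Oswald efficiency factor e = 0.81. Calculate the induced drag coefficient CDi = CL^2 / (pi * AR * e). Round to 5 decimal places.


Step 1: CL^2 = 1.258^2 = 1.582564
Step 2: pi * AR * e = 3.14159 * 8.5 * 0.81 = 21.629865
Step 3: CDi = 1.582564 / 21.629865 = 0.07317

0.07317


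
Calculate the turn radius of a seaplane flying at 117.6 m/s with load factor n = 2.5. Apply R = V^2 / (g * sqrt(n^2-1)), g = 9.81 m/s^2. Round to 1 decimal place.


Step 1: V^2 = 117.6^2 = 13829.76
Step 2: n^2 - 1 = 2.5^2 - 1 = 5.25
Step 3: sqrt(5.25) = 2.291288
Step 4: R = 13829.76 / (9.81 * 2.291288) = 615.3 m

615.3


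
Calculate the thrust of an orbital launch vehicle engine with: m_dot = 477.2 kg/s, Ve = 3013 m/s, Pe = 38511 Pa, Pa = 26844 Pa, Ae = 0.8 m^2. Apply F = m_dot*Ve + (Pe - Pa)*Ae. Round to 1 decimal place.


Step 1: Momentum thrust = m_dot * Ve = 477.2 * 3013 = 1437803.6 N
Step 2: Pressure thrust = (Pe - Pa) * Ae = (38511 - 26844) * 0.8 = 9333.6 N
Step 3: Total thrust F = 1437803.6 + 9333.6 = 1447137.2 N

1447137.2


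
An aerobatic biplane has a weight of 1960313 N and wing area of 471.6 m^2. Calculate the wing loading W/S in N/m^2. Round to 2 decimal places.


Step 1: Wing loading = W / S = 1960313 / 471.6
Step 2: Wing loading = 4156.73 N/m^2

4156.73


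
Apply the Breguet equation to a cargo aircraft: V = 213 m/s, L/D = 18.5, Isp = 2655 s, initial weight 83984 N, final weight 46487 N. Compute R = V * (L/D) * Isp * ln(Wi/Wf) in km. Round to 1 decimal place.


Step 1: Coefficient = V * (L/D) * Isp = 213 * 18.5 * 2655 = 10462027.5 m
Step 2: Wi/Wf = 83984 / 46487 = 1.806613
Step 3: ln(1.806613) = 0.591454
Step 4: R = 10462027.5 * 0.591454 = 6187803.8 m = 6187.8 km

6187.8


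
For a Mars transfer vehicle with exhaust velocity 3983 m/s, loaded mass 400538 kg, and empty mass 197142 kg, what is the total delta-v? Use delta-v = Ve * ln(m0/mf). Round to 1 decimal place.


Step 1: Mass ratio m0/mf = 400538 / 197142 = 2.031723
Step 2: ln(2.031723) = 0.708884
Step 3: delta-v = 3983 * 0.708884 = 2823.5 m/s

2823.5


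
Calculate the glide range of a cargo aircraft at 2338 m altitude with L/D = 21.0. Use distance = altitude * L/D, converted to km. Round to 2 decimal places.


Step 1: Glide distance = altitude * L/D = 2338 * 21.0 = 49098.0 m
Step 2: Convert to km: 49098.0 / 1000 = 49.10 km

49.10


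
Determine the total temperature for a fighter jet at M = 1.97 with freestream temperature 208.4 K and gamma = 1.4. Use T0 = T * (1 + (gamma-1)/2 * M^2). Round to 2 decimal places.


Step 1: (gamma-1)/2 = 0.2
Step 2: M^2 = 3.8809
Step 3: 1 + 0.2 * 3.8809 = 1.77618
Step 4: T0 = 208.4 * 1.77618 = 370.16 K

370.16


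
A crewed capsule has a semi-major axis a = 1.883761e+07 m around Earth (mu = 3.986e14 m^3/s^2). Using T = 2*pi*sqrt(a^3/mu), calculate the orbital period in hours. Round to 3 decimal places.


Step 1: a^3 / mu = 6.684630e+21 / 3.986e14 = 1.677027e+07
Step 2: sqrt(1.677027e+07) = 4095.1523 s
Step 3: T = 2*pi * 4095.1523 = 25730.6 s
Step 4: T in hours = 25730.6 / 3600 = 7.147 hours

7.147


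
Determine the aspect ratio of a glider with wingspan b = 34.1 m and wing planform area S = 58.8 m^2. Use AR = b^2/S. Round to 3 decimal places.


Step 1: b^2 = 34.1^2 = 1162.81
Step 2: AR = 1162.81 / 58.8 = 19.776

19.776


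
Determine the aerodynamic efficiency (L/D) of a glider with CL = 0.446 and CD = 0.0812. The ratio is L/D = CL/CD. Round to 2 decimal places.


Step 1: L/D = CL / CD = 0.446 / 0.0812
Step 2: L/D = 5.49

5.49


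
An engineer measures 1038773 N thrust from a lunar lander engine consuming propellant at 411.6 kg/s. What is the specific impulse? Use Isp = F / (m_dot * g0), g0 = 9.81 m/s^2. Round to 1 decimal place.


Step 1: m_dot * g0 = 411.6 * 9.81 = 4037.8
Step 2: Isp = 1038773 / 4037.8 = 257.3 s

257.3


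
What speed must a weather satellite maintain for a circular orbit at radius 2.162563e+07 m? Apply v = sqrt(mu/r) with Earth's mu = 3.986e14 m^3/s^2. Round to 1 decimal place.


Step 1: mu / r = 3.986e14 / 2.162563e+07 = 18431832.9686
Step 2: v = sqrt(18431832.9686) = 4293.2 m/s

4293.2


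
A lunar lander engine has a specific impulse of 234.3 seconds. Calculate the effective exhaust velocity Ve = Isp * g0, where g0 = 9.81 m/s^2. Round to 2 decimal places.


Step 1: Ve = Isp * g0 = 234.3 * 9.81
Step 2: Ve = 2298.48 m/s

2298.48


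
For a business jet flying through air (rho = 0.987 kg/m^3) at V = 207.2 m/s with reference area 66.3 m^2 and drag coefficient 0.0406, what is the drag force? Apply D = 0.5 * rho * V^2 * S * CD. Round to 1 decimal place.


Step 1: Dynamic pressure q = 0.5 * 0.987 * 207.2^2 = 21186.863 Pa
Step 2: Drag D = q * S * CD = 21186.863 * 66.3 * 0.0406
Step 3: D = 57030.4 N

57030.4


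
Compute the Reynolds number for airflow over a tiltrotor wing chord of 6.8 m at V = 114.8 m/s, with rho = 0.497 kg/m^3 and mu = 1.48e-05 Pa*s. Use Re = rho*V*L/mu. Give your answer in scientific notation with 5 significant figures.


Step 1: Numerator = rho * V * L = 0.497 * 114.8 * 6.8 = 387.97808
Step 2: Re = 387.97808 / 1.48e-05
Step 3: Re = 2.6215e+07

2.6215e+07


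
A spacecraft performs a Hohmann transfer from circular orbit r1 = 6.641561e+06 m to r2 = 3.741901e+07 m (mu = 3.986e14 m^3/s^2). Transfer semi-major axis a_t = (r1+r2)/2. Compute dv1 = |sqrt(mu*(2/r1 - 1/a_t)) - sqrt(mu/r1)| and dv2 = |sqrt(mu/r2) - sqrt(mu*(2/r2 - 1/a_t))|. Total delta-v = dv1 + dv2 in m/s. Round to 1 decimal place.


Step 1: Transfer semi-major axis a_t = (6.641561e+06 + 3.741901e+07) / 2 = 2.203029e+07 m
Step 2: v1 (circular at r1) = sqrt(mu/r1) = 7747.0 m/s
Step 3: v_t1 = sqrt(mu*(2/r1 - 1/a_t)) = 10096.47 m/s
Step 4: dv1 = |10096.47 - 7747.0| = 2349.47 m/s
Step 5: v2 (circular at r2) = 3263.79 m/s, v_t2 = 1792.04 m/s
Step 6: dv2 = |3263.79 - 1792.04| = 1471.75 m/s
Step 7: Total delta-v = 2349.47 + 1471.75 = 3821.2 m/s

3821.2


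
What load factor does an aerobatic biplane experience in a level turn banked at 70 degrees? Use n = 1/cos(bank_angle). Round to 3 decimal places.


Step 1: Convert 70 degrees to radians = 1.22173
Step 2: cos(70 deg) = 0.34202
Step 3: n = 1 / 0.34202 = 2.924

2.924


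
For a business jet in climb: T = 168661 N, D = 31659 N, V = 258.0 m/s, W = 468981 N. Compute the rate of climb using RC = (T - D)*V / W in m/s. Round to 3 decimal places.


Step 1: Excess thrust = T - D = 168661 - 31659 = 137002 N
Step 2: Excess power = 137002 * 258.0 = 35346516.0 W
Step 3: RC = 35346516.0 / 468981 = 75.369 m/s

75.369


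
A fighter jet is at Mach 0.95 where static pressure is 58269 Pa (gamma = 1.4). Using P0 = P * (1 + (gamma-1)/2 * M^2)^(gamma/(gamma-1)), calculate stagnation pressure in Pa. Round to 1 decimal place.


Step 1: (gamma-1)/2 * M^2 = 0.2 * 0.9025 = 0.1805
Step 2: 1 + 0.1805 = 1.1805
Step 3: Exponent gamma/(gamma-1) = 3.5
Step 4: P0 = 58269 * 1.1805^3.5 = 104152.2 Pa

104152.2


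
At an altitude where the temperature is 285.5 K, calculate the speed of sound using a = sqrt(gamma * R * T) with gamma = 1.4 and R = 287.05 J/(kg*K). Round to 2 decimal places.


Step 1: gamma * R * T = 1.4 * 287.05 * 285.5 = 114733.885
Step 2: a = sqrt(114733.885) = 338.72 m/s

338.72


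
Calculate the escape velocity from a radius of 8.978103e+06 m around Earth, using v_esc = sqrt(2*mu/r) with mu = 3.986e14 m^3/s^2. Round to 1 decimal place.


Step 1: 2*mu/r = 2 * 3.986e14 / 8.978103e+06 = 88793813.1251
Step 2: v_esc = sqrt(88793813.1251) = 9423.0 m/s

9423.0


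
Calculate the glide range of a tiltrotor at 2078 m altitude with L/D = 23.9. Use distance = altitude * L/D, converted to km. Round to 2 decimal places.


Step 1: Glide distance = altitude * L/D = 2078 * 23.9 = 49664.2 m
Step 2: Convert to km: 49664.2 / 1000 = 49.66 km

49.66


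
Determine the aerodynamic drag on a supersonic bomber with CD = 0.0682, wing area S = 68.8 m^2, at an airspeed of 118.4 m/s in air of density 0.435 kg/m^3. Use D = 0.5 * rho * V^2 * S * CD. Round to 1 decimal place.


Step 1: Dynamic pressure q = 0.5 * 0.435 * 118.4^2 = 3049.0368 Pa
Step 2: Drag D = q * S * CD = 3049.0368 * 68.8 * 0.0682
Step 3: D = 14306.6 N

14306.6


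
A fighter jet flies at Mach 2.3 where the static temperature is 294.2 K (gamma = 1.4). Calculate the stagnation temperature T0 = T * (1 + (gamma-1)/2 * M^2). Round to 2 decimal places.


Step 1: (gamma-1)/2 = 0.2
Step 2: M^2 = 5.29
Step 3: 1 + 0.2 * 5.29 = 2.058
Step 4: T0 = 294.2 * 2.058 = 605.46 K

605.46


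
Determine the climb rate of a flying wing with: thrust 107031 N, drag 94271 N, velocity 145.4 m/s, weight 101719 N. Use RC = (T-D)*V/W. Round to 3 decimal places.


Step 1: Excess thrust = T - D = 107031 - 94271 = 12760 N
Step 2: Excess power = 12760 * 145.4 = 1855304.0 W
Step 3: RC = 1855304.0 / 101719 = 18.240 m/s

18.240


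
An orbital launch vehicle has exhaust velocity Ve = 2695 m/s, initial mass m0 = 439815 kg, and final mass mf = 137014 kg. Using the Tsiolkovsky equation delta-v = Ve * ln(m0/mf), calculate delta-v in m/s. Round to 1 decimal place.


Step 1: Mass ratio m0/mf = 439815 / 137014 = 3.21
Step 2: ln(3.21) = 1.166271
Step 3: delta-v = 2695 * 1.166271 = 3143.1 m/s

3143.1


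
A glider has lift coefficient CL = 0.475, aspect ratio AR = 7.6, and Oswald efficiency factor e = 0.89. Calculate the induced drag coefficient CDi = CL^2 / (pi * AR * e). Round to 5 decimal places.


Step 1: CL^2 = 0.475^2 = 0.225625
Step 2: pi * AR * e = 3.14159 * 7.6 * 0.89 = 21.249733
Step 3: CDi = 0.225625 / 21.249733 = 0.01062

0.01062


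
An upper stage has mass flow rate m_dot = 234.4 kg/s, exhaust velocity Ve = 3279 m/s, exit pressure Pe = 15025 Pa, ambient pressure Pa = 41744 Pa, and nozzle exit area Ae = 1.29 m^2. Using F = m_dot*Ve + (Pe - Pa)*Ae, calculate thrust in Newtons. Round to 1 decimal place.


Step 1: Momentum thrust = m_dot * Ve = 234.4 * 3279 = 768597.6 N
Step 2: Pressure thrust = (Pe - Pa) * Ae = (15025 - 41744) * 1.29 = -34467.51 N
Step 3: Total thrust F = 768597.6 + -34467.51 = 734130.1 N

734130.1
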